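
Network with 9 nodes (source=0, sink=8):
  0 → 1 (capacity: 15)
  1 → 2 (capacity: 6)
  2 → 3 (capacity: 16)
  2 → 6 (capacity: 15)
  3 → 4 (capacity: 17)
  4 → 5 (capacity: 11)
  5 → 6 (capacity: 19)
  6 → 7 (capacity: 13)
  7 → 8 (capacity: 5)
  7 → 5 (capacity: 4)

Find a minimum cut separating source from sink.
Min cut value = 5, edges: (7,8)

Min cut value: 5
Partition: S = [0, 1, 2, 3, 4, 5, 6, 7], T = [8]
Cut edges: (7,8)

By max-flow min-cut theorem, max flow = min cut = 5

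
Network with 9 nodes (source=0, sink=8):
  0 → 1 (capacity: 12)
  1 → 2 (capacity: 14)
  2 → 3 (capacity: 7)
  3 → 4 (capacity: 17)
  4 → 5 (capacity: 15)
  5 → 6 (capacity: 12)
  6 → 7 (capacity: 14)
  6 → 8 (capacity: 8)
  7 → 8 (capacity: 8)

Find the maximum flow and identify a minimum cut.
Max flow = 7, Min cut edges: (2,3)

Maximum flow: 7
Minimum cut: (2,3)
Partition: S = [0, 1, 2], T = [3, 4, 5, 6, 7, 8]

Max-flow min-cut theorem verified: both equal 7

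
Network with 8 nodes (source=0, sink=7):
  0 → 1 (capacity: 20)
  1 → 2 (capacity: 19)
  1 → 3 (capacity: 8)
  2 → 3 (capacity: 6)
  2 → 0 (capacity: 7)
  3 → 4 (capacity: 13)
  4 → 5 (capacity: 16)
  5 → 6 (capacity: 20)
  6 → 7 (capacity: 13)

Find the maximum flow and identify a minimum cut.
Max flow = 13, Min cut edges: (6,7)

Maximum flow: 13
Minimum cut: (6,7)
Partition: S = [0, 1, 2, 3, 4, 5, 6], T = [7]

Max-flow min-cut theorem verified: both equal 13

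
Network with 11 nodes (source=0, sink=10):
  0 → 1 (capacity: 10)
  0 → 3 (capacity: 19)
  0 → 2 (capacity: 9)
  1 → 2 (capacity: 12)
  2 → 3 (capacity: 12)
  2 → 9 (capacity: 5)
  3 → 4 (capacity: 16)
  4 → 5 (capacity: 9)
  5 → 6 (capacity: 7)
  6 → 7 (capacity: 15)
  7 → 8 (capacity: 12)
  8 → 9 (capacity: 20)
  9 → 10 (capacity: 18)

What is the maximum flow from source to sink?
Maximum flow = 12

Max flow: 12

Flow assignment:
  0 → 3: 7/19
  0 → 2: 5/9
  2 → 9: 5/5
  3 → 4: 7/16
  4 → 5: 7/9
  5 → 6: 7/7
  6 → 7: 7/15
  7 → 8: 7/12
  8 → 9: 7/20
  9 → 10: 12/18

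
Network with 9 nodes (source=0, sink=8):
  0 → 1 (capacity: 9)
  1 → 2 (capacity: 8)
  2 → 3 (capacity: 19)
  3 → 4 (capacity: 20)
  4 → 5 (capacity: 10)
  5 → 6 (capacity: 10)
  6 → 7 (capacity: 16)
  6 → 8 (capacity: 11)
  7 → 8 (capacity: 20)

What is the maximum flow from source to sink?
Maximum flow = 8

Max flow: 8

Flow assignment:
  0 → 1: 8/9
  1 → 2: 8/8
  2 → 3: 8/19
  3 → 4: 8/20
  4 → 5: 8/10
  5 → 6: 8/10
  6 → 8: 8/11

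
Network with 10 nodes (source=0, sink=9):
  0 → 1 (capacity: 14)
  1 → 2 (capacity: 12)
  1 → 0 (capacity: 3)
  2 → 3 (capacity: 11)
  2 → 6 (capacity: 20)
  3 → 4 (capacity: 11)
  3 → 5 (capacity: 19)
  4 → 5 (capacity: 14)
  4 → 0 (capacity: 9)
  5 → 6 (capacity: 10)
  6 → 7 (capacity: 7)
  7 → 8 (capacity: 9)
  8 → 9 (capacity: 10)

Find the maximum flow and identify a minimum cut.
Max flow = 7, Min cut edges: (6,7)

Maximum flow: 7
Minimum cut: (6,7)
Partition: S = [0, 1, 2, 3, 4, 5, 6], T = [7, 8, 9]

Max-flow min-cut theorem verified: both equal 7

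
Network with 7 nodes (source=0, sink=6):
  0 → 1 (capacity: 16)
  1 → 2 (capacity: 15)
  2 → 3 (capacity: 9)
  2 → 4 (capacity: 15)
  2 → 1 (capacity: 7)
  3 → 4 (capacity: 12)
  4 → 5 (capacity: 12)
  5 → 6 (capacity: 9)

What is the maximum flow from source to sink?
Maximum flow = 9

Max flow: 9

Flow assignment:
  0 → 1: 9/16
  1 → 2: 9/15
  2 → 4: 9/15
  4 → 5: 9/12
  5 → 6: 9/9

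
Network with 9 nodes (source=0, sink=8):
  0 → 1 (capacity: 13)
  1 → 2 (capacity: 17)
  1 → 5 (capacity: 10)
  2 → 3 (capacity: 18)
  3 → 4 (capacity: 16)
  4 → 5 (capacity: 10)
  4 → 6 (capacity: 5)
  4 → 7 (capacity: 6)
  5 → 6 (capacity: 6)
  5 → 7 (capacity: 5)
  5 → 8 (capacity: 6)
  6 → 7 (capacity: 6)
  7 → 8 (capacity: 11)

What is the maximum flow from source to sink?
Maximum flow = 13

Max flow: 13

Flow assignment:
  0 → 1: 13/13
  1 → 2: 3/17
  1 → 5: 10/10
  2 → 3: 3/18
  3 → 4: 3/16
  4 → 5: 1/10
  4 → 7: 2/6
  5 → 7: 5/5
  5 → 8: 6/6
  7 → 8: 7/11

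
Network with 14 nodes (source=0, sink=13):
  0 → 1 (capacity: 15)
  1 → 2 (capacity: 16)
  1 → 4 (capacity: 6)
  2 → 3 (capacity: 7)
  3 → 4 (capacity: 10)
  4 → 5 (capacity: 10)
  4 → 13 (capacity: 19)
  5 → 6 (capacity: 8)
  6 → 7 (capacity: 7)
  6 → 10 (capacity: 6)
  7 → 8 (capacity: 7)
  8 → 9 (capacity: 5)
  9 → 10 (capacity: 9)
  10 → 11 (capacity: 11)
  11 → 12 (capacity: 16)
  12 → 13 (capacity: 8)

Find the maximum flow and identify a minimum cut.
Max flow = 13, Min cut edges: (1,4), (2,3)

Maximum flow: 13
Minimum cut: (1,4), (2,3)
Partition: S = [0, 1, 2], T = [3, 4, 5, 6, 7, 8, 9, 10, 11, 12, 13]

Max-flow min-cut theorem verified: both equal 13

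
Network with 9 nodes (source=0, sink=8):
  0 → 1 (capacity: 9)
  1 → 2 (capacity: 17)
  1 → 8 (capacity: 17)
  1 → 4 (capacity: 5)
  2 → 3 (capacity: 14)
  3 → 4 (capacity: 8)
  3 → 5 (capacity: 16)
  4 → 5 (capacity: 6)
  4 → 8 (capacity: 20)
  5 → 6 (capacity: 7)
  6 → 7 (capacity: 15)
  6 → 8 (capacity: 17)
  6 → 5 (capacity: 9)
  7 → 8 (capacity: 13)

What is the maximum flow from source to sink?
Maximum flow = 9

Max flow: 9

Flow assignment:
  0 → 1: 9/9
  1 → 8: 9/17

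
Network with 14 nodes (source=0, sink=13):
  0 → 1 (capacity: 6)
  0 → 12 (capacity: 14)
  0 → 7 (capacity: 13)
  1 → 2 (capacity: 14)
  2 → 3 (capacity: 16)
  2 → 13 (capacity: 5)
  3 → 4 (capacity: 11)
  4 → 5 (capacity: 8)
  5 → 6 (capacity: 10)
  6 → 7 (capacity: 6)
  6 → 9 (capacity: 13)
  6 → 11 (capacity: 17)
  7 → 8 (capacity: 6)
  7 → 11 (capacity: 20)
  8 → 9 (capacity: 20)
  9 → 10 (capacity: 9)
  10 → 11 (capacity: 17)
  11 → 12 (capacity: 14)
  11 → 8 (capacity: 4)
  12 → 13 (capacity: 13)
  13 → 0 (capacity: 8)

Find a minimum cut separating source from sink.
Min cut value = 18, edges: (2,13), (12,13)

Min cut value: 18
Partition: S = [0, 1, 2, 3, 4, 5, 6, 7, 8, 9, 10, 11, 12], T = [13]
Cut edges: (2,13), (12,13)

By max-flow min-cut theorem, max flow = min cut = 18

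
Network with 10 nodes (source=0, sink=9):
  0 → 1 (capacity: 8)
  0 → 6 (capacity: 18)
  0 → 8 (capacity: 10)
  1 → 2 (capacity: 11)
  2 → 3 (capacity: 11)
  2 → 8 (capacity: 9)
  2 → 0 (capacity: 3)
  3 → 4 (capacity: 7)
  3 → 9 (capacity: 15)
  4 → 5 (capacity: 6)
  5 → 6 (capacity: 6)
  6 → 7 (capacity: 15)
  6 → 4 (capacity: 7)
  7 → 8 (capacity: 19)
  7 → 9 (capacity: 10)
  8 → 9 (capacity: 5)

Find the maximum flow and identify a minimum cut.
Max flow = 23, Min cut edges: (0,1), (7,9), (8,9)

Maximum flow: 23
Minimum cut: (0,1), (7,9), (8,9)
Partition: S = [0, 4, 5, 6, 7, 8], T = [1, 2, 3, 9]

Max-flow min-cut theorem verified: both equal 23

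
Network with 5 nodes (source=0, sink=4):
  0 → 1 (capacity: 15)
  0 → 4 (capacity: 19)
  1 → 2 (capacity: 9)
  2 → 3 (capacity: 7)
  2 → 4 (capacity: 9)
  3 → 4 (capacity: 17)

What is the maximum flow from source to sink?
Maximum flow = 28

Max flow: 28

Flow assignment:
  0 → 1: 9/15
  0 → 4: 19/19
  1 → 2: 9/9
  2 → 4: 9/9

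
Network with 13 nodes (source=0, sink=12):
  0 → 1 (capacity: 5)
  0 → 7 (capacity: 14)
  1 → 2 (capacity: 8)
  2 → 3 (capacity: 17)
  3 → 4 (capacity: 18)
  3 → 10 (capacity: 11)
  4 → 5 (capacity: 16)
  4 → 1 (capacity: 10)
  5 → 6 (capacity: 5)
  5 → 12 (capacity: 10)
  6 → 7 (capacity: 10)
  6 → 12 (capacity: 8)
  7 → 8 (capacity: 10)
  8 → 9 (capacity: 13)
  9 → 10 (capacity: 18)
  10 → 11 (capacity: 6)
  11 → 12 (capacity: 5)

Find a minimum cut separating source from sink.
Min cut value = 10, edges: (0,1), (11,12)

Min cut value: 10
Partition: S = [0, 7, 8, 9, 10, 11], T = [1, 2, 3, 4, 5, 6, 12]
Cut edges: (0,1), (11,12)

By max-flow min-cut theorem, max flow = min cut = 10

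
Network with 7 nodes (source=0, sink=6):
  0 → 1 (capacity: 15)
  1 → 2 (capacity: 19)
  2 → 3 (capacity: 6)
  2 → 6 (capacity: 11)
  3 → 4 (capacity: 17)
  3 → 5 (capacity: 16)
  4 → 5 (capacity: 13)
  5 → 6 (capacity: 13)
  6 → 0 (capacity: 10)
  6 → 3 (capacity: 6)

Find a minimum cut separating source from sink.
Min cut value = 15, edges: (0,1)

Min cut value: 15
Partition: S = [0], T = [1, 2, 3, 4, 5, 6]
Cut edges: (0,1)

By max-flow min-cut theorem, max flow = min cut = 15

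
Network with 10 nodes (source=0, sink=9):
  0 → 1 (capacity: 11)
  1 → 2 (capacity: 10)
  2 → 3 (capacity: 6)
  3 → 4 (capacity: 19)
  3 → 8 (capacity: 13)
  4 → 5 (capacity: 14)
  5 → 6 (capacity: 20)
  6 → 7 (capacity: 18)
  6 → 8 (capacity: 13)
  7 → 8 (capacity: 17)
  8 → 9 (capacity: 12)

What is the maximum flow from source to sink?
Maximum flow = 6

Max flow: 6

Flow assignment:
  0 → 1: 6/11
  1 → 2: 6/10
  2 → 3: 6/6
  3 → 8: 6/13
  8 → 9: 6/12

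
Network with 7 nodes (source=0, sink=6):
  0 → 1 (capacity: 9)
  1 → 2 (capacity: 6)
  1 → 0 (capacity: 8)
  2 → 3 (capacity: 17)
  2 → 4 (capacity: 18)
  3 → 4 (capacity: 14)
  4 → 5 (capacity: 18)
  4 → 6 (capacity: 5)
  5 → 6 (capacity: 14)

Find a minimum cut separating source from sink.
Min cut value = 6, edges: (1,2)

Min cut value: 6
Partition: S = [0, 1], T = [2, 3, 4, 5, 6]
Cut edges: (1,2)

By max-flow min-cut theorem, max flow = min cut = 6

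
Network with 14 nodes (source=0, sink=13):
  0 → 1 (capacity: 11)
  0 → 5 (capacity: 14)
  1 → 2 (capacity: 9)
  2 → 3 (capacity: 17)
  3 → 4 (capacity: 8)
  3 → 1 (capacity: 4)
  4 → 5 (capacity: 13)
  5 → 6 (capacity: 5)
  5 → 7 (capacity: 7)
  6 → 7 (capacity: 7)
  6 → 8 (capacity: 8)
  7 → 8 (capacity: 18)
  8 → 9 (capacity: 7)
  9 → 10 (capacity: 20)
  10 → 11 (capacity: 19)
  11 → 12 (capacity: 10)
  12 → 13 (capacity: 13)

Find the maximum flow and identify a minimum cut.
Max flow = 7, Min cut edges: (8,9)

Maximum flow: 7
Minimum cut: (8,9)
Partition: S = [0, 1, 2, 3, 4, 5, 6, 7, 8], T = [9, 10, 11, 12, 13]

Max-flow min-cut theorem verified: both equal 7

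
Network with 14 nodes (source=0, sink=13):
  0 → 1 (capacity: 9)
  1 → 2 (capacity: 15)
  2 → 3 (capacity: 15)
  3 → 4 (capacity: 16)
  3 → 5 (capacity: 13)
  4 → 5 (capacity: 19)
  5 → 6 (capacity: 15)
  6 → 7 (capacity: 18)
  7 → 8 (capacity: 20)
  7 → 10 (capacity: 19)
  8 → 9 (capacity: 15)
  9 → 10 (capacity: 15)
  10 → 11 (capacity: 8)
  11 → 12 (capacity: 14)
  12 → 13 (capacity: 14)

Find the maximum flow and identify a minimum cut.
Max flow = 8, Min cut edges: (10,11)

Maximum flow: 8
Minimum cut: (10,11)
Partition: S = [0, 1, 2, 3, 4, 5, 6, 7, 8, 9, 10], T = [11, 12, 13]

Max-flow min-cut theorem verified: both equal 8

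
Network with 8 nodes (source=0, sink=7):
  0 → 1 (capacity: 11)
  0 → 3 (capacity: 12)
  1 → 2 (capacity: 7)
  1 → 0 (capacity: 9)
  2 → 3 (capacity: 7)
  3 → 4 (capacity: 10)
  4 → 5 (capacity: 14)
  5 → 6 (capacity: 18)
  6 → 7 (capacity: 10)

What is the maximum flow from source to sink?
Maximum flow = 10

Max flow: 10

Flow assignment:
  0 → 1: 7/11
  0 → 3: 3/12
  1 → 2: 7/7
  2 → 3: 7/7
  3 → 4: 10/10
  4 → 5: 10/14
  5 → 6: 10/18
  6 → 7: 10/10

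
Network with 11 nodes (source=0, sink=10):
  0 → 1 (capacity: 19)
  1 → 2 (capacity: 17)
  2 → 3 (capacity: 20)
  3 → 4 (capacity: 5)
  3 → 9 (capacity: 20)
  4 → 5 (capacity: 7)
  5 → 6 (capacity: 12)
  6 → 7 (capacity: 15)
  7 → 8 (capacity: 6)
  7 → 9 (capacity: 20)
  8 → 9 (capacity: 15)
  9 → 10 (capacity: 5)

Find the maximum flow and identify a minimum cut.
Max flow = 5, Min cut edges: (9,10)

Maximum flow: 5
Minimum cut: (9,10)
Partition: S = [0, 1, 2, 3, 4, 5, 6, 7, 8, 9], T = [10]

Max-flow min-cut theorem verified: both equal 5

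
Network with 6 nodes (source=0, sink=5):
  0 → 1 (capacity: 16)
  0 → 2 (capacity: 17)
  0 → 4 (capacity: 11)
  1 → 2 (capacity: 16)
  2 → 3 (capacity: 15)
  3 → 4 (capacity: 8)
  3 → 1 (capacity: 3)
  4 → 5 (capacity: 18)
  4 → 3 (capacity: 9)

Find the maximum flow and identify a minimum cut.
Max flow = 18, Min cut edges: (4,5)

Maximum flow: 18
Minimum cut: (4,5)
Partition: S = [0, 1, 2, 3, 4], T = [5]

Max-flow min-cut theorem verified: both equal 18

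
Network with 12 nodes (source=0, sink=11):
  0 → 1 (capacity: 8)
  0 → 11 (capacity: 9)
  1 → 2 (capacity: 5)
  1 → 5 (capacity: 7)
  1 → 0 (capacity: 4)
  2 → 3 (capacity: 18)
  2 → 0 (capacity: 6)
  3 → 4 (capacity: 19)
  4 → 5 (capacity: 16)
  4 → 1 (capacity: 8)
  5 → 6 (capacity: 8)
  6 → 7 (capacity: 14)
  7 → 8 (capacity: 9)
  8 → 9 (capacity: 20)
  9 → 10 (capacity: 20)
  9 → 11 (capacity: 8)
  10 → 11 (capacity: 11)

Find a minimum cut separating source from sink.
Min cut value = 17, edges: (0,11), (5,6)

Min cut value: 17
Partition: S = [0, 1, 2, 3, 4, 5], T = [6, 7, 8, 9, 10, 11]
Cut edges: (0,11), (5,6)

By max-flow min-cut theorem, max flow = min cut = 17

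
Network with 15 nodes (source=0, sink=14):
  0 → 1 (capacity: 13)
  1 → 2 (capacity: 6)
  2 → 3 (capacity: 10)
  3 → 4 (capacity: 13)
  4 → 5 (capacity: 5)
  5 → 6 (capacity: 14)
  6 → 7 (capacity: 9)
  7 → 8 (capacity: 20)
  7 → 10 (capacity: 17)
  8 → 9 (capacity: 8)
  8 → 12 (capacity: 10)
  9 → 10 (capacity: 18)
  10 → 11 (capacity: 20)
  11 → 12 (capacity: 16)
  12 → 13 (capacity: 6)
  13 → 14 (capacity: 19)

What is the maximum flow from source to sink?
Maximum flow = 5

Max flow: 5

Flow assignment:
  0 → 1: 5/13
  1 → 2: 5/6
  2 → 3: 5/10
  3 → 4: 5/13
  4 → 5: 5/5
  5 → 6: 5/14
  6 → 7: 5/9
  7 → 8: 5/20
  8 → 12: 5/10
  12 → 13: 5/6
  13 → 14: 5/19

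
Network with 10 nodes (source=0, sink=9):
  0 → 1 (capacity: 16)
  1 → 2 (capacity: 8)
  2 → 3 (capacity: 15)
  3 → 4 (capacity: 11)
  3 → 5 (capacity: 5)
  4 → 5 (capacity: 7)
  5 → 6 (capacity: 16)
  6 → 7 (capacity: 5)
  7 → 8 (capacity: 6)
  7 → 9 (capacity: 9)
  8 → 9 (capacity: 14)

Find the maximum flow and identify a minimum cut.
Max flow = 5, Min cut edges: (6,7)

Maximum flow: 5
Minimum cut: (6,7)
Partition: S = [0, 1, 2, 3, 4, 5, 6], T = [7, 8, 9]

Max-flow min-cut theorem verified: both equal 5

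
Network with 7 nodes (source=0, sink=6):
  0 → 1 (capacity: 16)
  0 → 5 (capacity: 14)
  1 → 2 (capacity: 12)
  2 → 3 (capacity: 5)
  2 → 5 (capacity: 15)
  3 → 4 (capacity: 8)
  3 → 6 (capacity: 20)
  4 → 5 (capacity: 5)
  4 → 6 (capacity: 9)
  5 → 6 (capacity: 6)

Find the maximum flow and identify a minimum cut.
Max flow = 11, Min cut edges: (2,3), (5,6)

Maximum flow: 11
Minimum cut: (2,3), (5,6)
Partition: S = [0, 1, 2, 5], T = [3, 4, 6]

Max-flow min-cut theorem verified: both equal 11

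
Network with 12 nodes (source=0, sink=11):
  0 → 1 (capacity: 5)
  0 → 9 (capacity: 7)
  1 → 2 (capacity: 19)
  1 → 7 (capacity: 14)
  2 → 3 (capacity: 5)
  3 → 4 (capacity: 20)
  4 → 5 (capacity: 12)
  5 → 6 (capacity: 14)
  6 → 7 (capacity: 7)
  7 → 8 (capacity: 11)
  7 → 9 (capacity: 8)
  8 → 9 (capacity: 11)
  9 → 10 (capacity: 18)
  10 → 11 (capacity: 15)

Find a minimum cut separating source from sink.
Min cut value = 12, edges: (0,1), (0,9)

Min cut value: 12
Partition: S = [0], T = [1, 2, 3, 4, 5, 6, 7, 8, 9, 10, 11]
Cut edges: (0,1), (0,9)

By max-flow min-cut theorem, max flow = min cut = 12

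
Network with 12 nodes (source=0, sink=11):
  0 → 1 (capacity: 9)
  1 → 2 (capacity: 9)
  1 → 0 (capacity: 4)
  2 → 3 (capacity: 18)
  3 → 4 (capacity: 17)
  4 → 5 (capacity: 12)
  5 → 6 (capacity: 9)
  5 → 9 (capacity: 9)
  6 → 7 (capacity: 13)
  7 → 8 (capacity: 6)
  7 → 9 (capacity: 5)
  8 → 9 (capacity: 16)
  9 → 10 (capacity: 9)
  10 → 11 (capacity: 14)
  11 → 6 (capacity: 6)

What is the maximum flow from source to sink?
Maximum flow = 9

Max flow: 9

Flow assignment:
  0 → 1: 9/9
  1 → 2: 9/9
  2 → 3: 9/18
  3 → 4: 9/17
  4 → 5: 9/12
  5 → 9: 9/9
  9 → 10: 9/9
  10 → 11: 9/14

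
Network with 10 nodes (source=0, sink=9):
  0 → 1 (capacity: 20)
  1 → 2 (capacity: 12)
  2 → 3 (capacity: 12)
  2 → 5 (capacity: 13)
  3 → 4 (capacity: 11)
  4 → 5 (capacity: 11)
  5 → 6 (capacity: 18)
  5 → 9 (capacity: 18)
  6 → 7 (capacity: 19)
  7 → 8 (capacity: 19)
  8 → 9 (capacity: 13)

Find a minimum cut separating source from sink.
Min cut value = 12, edges: (1,2)

Min cut value: 12
Partition: S = [0, 1], T = [2, 3, 4, 5, 6, 7, 8, 9]
Cut edges: (1,2)

By max-flow min-cut theorem, max flow = min cut = 12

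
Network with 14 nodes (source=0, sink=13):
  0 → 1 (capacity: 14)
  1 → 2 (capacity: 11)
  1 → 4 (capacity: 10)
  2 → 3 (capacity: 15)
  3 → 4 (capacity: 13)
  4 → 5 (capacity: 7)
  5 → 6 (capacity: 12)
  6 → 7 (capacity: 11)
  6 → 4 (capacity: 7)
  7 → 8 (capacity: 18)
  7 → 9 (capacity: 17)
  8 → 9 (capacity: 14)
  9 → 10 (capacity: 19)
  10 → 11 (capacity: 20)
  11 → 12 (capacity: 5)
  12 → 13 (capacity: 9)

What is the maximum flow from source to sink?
Maximum flow = 5

Max flow: 5

Flow assignment:
  0 → 1: 5/14
  1 → 2: 4/11
  1 → 4: 1/10
  2 → 3: 4/15
  3 → 4: 4/13
  4 → 5: 7/7
  5 → 6: 7/12
  6 → 7: 5/11
  6 → 4: 2/7
  7 → 9: 5/17
  9 → 10: 5/19
  10 → 11: 5/20
  11 → 12: 5/5
  12 → 13: 5/9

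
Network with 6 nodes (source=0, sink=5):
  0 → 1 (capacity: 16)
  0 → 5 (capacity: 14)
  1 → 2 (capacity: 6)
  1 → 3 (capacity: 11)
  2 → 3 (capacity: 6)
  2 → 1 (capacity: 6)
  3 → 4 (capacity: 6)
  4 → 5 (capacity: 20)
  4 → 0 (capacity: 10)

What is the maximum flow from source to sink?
Maximum flow = 20

Max flow: 20

Flow assignment:
  0 → 1: 6/16
  0 → 5: 14/14
  1 → 3: 6/11
  3 → 4: 6/6
  4 → 5: 6/20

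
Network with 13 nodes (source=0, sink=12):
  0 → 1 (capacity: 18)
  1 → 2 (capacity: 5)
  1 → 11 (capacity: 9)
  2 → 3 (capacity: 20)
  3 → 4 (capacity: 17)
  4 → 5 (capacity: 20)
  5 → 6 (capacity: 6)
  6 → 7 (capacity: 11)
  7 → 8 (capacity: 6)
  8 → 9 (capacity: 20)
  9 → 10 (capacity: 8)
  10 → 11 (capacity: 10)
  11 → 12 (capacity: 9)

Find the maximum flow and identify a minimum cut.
Max flow = 9, Min cut edges: (11,12)

Maximum flow: 9
Minimum cut: (11,12)
Partition: S = [0, 1, 2, 3, 4, 5, 6, 7, 8, 9, 10, 11], T = [12]

Max-flow min-cut theorem verified: both equal 9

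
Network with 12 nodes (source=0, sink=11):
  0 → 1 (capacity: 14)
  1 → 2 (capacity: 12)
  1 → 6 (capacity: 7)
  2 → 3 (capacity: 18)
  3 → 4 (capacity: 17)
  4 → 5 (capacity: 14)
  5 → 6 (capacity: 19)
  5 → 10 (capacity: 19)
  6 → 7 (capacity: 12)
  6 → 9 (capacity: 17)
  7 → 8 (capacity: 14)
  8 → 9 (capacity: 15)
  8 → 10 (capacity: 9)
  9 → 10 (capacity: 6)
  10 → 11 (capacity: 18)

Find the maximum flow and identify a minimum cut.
Max flow = 14, Min cut edges: (0,1)

Maximum flow: 14
Minimum cut: (0,1)
Partition: S = [0], T = [1, 2, 3, 4, 5, 6, 7, 8, 9, 10, 11]

Max-flow min-cut theorem verified: both equal 14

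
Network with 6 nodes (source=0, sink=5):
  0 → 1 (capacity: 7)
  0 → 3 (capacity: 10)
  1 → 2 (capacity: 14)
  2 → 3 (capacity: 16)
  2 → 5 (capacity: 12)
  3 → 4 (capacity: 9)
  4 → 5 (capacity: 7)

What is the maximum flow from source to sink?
Maximum flow = 14

Max flow: 14

Flow assignment:
  0 → 1: 7/7
  0 → 3: 7/10
  1 → 2: 7/14
  2 → 5: 7/12
  3 → 4: 7/9
  4 → 5: 7/7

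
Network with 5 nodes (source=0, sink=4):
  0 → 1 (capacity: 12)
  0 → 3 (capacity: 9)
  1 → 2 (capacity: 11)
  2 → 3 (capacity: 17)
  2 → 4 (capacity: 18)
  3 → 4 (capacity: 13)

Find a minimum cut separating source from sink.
Min cut value = 20, edges: (0,3), (1,2)

Min cut value: 20
Partition: S = [0, 1], T = [2, 3, 4]
Cut edges: (0,3), (1,2)

By max-flow min-cut theorem, max flow = min cut = 20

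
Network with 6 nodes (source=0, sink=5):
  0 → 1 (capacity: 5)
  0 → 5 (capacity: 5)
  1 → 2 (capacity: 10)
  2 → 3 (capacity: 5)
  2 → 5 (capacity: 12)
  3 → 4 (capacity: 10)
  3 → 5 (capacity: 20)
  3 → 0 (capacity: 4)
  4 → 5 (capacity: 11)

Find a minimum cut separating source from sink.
Min cut value = 10, edges: (0,1), (0,5)

Min cut value: 10
Partition: S = [0], T = [1, 2, 3, 4, 5]
Cut edges: (0,1), (0,5)

By max-flow min-cut theorem, max flow = min cut = 10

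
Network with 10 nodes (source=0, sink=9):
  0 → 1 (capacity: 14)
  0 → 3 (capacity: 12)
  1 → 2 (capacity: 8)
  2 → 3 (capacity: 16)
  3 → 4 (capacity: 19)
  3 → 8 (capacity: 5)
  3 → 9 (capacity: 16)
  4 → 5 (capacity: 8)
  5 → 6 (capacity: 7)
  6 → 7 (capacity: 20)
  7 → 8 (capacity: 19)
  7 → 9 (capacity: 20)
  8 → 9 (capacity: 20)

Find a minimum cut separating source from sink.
Min cut value = 20, edges: (0,3), (1,2)

Min cut value: 20
Partition: S = [0, 1], T = [2, 3, 4, 5, 6, 7, 8, 9]
Cut edges: (0,3), (1,2)

By max-flow min-cut theorem, max flow = min cut = 20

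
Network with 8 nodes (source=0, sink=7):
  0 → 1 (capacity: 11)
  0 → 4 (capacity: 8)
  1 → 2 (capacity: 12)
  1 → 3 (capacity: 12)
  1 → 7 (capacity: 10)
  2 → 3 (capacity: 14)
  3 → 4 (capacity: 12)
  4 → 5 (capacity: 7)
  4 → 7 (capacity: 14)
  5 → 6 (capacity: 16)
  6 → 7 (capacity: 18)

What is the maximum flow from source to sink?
Maximum flow = 19

Max flow: 19

Flow assignment:
  0 → 1: 11/11
  0 → 4: 8/8
  1 → 3: 1/12
  1 → 7: 10/10
  3 → 4: 1/12
  4 → 7: 9/14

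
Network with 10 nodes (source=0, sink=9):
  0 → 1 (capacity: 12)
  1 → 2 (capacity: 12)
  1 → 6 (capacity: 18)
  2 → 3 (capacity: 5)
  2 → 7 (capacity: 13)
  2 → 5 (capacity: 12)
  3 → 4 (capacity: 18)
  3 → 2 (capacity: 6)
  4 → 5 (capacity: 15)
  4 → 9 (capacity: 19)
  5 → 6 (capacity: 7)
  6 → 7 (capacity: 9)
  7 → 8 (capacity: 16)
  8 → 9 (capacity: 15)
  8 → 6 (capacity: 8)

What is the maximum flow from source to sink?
Maximum flow = 12

Max flow: 12

Flow assignment:
  0 → 1: 12/12
  1 → 2: 12/12
  2 → 3: 5/5
  2 → 7: 7/13
  3 → 4: 5/18
  4 → 9: 5/19
  7 → 8: 7/16
  8 → 9: 7/15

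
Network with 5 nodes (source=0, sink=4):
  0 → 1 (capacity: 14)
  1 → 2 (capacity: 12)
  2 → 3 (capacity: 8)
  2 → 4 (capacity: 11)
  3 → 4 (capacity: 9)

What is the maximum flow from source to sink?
Maximum flow = 12

Max flow: 12

Flow assignment:
  0 → 1: 12/14
  1 → 2: 12/12
  2 → 3: 1/8
  2 → 4: 11/11
  3 → 4: 1/9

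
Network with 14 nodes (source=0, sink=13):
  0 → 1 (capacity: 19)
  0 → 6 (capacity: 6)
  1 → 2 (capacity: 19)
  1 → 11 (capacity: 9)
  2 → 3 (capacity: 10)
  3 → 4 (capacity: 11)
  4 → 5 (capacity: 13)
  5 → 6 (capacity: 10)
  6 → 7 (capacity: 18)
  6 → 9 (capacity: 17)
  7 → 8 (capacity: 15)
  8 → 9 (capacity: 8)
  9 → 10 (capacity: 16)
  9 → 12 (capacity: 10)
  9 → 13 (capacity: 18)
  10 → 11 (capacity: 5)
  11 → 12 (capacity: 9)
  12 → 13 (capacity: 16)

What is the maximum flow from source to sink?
Maximum flow = 25

Max flow: 25

Flow assignment:
  0 → 1: 19/19
  0 → 6: 6/6
  1 → 2: 10/19
  1 → 11: 9/9
  2 → 3: 10/10
  3 → 4: 10/11
  4 → 5: 10/13
  5 → 6: 10/10
  6 → 9: 16/17
  9 → 13: 16/18
  11 → 12: 9/9
  12 → 13: 9/16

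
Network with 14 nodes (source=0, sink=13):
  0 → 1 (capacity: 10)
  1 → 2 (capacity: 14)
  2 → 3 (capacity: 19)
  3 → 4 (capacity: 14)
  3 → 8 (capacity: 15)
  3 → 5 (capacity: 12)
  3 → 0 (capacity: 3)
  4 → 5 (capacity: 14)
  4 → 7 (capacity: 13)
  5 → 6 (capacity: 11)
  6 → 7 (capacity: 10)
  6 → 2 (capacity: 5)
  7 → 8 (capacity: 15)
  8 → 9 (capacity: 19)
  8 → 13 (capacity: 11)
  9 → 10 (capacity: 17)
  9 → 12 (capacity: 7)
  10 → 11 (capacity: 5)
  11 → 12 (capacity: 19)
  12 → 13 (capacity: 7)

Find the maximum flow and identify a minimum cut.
Max flow = 10, Min cut edges: (0,1)

Maximum flow: 10
Minimum cut: (0,1)
Partition: S = [0], T = [1, 2, 3, 4, 5, 6, 7, 8, 9, 10, 11, 12, 13]

Max-flow min-cut theorem verified: both equal 10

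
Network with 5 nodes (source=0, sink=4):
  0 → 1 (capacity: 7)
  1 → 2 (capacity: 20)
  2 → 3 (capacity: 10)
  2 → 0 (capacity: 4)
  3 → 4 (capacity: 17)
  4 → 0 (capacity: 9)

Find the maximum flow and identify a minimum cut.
Max flow = 7, Min cut edges: (0,1)

Maximum flow: 7
Minimum cut: (0,1)
Partition: S = [0], T = [1, 2, 3, 4]

Max-flow min-cut theorem verified: both equal 7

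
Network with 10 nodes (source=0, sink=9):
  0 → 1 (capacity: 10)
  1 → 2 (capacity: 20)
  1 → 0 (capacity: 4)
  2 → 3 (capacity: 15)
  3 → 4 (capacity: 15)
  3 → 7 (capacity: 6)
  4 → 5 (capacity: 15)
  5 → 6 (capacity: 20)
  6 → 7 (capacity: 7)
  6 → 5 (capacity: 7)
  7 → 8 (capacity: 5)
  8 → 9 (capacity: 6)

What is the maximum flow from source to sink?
Maximum flow = 5

Max flow: 5

Flow assignment:
  0 → 1: 5/10
  1 → 2: 5/20
  2 → 3: 5/15
  3 → 4: 4/15
  3 → 7: 1/6
  4 → 5: 4/15
  5 → 6: 4/20
  6 → 7: 4/7
  7 → 8: 5/5
  8 → 9: 5/6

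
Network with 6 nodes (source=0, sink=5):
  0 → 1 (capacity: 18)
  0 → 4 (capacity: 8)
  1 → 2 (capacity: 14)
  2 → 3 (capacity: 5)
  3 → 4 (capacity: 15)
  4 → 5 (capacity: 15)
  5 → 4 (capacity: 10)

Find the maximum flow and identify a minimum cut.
Max flow = 13, Min cut edges: (0,4), (2,3)

Maximum flow: 13
Minimum cut: (0,4), (2,3)
Partition: S = [0, 1, 2], T = [3, 4, 5]

Max-flow min-cut theorem verified: both equal 13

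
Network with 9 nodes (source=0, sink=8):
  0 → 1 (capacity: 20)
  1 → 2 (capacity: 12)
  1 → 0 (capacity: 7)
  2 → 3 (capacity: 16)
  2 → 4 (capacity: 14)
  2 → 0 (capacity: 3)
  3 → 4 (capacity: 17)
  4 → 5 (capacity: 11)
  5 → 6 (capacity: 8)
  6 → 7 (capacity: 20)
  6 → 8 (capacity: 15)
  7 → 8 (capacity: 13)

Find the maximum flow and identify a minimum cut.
Max flow = 8, Min cut edges: (5,6)

Maximum flow: 8
Minimum cut: (5,6)
Partition: S = [0, 1, 2, 3, 4, 5], T = [6, 7, 8]

Max-flow min-cut theorem verified: both equal 8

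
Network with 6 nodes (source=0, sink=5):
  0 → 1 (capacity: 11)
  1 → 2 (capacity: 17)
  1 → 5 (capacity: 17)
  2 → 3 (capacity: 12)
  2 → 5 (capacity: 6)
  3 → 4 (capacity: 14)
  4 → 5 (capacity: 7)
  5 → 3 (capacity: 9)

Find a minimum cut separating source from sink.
Min cut value = 11, edges: (0,1)

Min cut value: 11
Partition: S = [0], T = [1, 2, 3, 4, 5]
Cut edges: (0,1)

By max-flow min-cut theorem, max flow = min cut = 11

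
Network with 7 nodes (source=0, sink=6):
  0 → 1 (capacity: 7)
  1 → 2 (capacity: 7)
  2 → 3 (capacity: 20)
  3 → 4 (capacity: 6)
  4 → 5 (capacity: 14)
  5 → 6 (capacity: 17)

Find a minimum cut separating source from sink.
Min cut value = 6, edges: (3,4)

Min cut value: 6
Partition: S = [0, 1, 2, 3], T = [4, 5, 6]
Cut edges: (3,4)

By max-flow min-cut theorem, max flow = min cut = 6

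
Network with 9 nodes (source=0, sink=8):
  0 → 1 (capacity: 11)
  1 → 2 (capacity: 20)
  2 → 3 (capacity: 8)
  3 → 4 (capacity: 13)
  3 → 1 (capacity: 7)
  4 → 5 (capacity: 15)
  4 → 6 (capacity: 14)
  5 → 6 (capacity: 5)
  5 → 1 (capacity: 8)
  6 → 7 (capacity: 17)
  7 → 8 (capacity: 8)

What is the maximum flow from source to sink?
Maximum flow = 8

Max flow: 8

Flow assignment:
  0 → 1: 8/11
  1 → 2: 8/20
  2 → 3: 8/8
  3 → 4: 8/13
  4 → 6: 8/14
  6 → 7: 8/17
  7 → 8: 8/8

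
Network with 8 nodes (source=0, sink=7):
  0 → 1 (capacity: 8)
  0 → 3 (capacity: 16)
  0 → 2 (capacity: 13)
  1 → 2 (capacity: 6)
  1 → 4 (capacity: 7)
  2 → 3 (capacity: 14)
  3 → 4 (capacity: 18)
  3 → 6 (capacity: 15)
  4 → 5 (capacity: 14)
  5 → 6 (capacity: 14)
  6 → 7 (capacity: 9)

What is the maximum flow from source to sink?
Maximum flow = 9

Max flow: 9

Flow assignment:
  0 → 1: 1/8
  0 → 2: 8/13
  1 → 2: 1/6
  2 → 3: 9/14
  3 → 4: 9/18
  4 → 5: 9/14
  5 → 6: 9/14
  6 → 7: 9/9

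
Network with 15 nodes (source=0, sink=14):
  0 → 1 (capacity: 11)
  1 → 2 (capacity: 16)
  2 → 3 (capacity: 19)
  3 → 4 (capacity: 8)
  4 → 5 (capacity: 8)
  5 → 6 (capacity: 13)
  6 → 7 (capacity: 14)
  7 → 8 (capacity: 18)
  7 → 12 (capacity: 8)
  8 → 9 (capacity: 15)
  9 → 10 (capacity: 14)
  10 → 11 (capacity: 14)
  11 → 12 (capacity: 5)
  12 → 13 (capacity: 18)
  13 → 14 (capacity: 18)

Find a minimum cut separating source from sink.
Min cut value = 8, edges: (4,5)

Min cut value: 8
Partition: S = [0, 1, 2, 3, 4], T = [5, 6, 7, 8, 9, 10, 11, 12, 13, 14]
Cut edges: (4,5)

By max-flow min-cut theorem, max flow = min cut = 8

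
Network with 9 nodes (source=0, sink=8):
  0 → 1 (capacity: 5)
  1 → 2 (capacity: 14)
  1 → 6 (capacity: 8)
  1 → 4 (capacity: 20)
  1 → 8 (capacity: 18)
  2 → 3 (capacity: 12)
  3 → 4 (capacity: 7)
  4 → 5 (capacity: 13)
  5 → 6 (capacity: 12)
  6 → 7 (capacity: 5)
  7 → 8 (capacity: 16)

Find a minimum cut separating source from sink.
Min cut value = 5, edges: (0,1)

Min cut value: 5
Partition: S = [0], T = [1, 2, 3, 4, 5, 6, 7, 8]
Cut edges: (0,1)

By max-flow min-cut theorem, max flow = min cut = 5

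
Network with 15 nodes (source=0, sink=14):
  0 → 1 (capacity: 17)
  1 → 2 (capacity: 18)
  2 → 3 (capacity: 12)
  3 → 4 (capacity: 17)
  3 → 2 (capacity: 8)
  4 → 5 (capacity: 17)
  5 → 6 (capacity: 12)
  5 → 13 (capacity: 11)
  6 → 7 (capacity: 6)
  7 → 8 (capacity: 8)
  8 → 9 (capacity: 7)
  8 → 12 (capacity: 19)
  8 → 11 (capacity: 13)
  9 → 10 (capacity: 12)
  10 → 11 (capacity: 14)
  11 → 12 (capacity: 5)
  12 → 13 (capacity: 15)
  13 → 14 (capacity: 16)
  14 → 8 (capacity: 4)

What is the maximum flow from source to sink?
Maximum flow = 12

Max flow: 12

Flow assignment:
  0 → 1: 12/17
  1 → 2: 12/18
  2 → 3: 12/12
  3 → 4: 12/17
  4 → 5: 12/17
  5 → 6: 1/12
  5 → 13: 11/11
  6 → 7: 1/6
  7 → 8: 1/8
  8 → 12: 1/19
  12 → 13: 1/15
  13 → 14: 12/16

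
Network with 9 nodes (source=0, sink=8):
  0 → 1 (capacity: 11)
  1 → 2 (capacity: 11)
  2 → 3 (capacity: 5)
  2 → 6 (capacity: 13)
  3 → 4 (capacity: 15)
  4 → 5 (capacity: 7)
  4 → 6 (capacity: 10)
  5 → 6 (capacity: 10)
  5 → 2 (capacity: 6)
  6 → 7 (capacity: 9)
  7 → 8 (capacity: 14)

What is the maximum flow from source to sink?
Maximum flow = 9

Max flow: 9

Flow assignment:
  0 → 1: 9/11
  1 → 2: 9/11
  2 → 6: 9/13
  6 → 7: 9/9
  7 → 8: 9/14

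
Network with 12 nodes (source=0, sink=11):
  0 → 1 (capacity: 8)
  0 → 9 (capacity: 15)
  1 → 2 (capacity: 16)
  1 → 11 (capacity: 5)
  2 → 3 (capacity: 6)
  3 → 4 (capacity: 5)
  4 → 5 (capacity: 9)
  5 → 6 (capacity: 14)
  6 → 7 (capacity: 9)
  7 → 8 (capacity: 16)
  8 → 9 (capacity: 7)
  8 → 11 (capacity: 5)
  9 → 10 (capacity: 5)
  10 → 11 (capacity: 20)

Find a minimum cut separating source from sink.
Min cut value = 13, edges: (0,1), (9,10)

Min cut value: 13
Partition: S = [0, 9], T = [1, 2, 3, 4, 5, 6, 7, 8, 10, 11]
Cut edges: (0,1), (9,10)

By max-flow min-cut theorem, max flow = min cut = 13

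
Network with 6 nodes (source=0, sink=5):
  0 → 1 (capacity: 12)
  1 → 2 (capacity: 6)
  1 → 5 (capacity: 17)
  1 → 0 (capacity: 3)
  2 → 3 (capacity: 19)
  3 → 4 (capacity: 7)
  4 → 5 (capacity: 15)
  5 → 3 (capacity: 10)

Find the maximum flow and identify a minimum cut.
Max flow = 12, Min cut edges: (0,1)

Maximum flow: 12
Minimum cut: (0,1)
Partition: S = [0], T = [1, 2, 3, 4, 5]

Max-flow min-cut theorem verified: both equal 12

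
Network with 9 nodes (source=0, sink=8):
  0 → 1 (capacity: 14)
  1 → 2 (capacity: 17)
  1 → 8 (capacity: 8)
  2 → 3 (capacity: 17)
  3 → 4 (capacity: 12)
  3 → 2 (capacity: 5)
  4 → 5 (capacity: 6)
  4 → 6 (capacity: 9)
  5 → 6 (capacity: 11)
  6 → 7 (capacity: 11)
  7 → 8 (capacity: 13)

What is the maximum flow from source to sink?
Maximum flow = 14

Max flow: 14

Flow assignment:
  0 → 1: 14/14
  1 → 2: 6/17
  1 → 8: 8/8
  2 → 3: 6/17
  3 → 4: 6/12
  4 → 6: 6/9
  6 → 7: 6/11
  7 → 8: 6/13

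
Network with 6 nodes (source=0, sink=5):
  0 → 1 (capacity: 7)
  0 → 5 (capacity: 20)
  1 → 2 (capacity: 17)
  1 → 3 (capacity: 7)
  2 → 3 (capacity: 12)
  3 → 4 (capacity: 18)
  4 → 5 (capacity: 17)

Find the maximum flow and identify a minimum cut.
Max flow = 27, Min cut edges: (0,1), (0,5)

Maximum flow: 27
Minimum cut: (0,1), (0,5)
Partition: S = [0], T = [1, 2, 3, 4, 5]

Max-flow min-cut theorem verified: both equal 27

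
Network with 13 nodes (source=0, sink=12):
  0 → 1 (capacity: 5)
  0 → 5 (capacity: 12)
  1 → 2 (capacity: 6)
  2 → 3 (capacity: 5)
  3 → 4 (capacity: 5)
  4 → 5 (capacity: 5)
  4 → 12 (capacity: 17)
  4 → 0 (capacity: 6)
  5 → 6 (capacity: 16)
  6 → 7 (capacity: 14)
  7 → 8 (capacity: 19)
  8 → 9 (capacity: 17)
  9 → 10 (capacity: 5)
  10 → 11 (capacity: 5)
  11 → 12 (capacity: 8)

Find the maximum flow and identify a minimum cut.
Max flow = 10, Min cut edges: (3,4), (10,11)

Maximum flow: 10
Minimum cut: (3,4), (10,11)
Partition: S = [0, 1, 2, 3, 5, 6, 7, 8, 9, 10], T = [4, 11, 12]

Max-flow min-cut theorem verified: both equal 10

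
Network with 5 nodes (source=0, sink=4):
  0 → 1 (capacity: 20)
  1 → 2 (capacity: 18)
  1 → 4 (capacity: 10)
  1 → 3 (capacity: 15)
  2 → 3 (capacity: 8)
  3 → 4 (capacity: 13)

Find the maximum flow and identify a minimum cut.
Max flow = 20, Min cut edges: (0,1)

Maximum flow: 20
Minimum cut: (0,1)
Partition: S = [0], T = [1, 2, 3, 4]

Max-flow min-cut theorem verified: both equal 20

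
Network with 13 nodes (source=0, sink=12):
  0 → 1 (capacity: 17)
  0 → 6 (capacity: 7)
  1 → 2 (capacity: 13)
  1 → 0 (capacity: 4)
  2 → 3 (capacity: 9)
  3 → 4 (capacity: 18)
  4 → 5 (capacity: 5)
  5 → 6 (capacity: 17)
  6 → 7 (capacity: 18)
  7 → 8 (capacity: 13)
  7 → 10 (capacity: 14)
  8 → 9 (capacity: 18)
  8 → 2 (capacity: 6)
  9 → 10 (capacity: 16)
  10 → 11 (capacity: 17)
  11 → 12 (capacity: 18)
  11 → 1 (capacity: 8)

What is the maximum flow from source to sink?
Maximum flow = 12

Max flow: 12

Flow assignment:
  0 → 1: 5/17
  0 → 6: 7/7
  1 → 2: 5/13
  2 → 3: 5/9
  3 → 4: 5/18
  4 → 5: 5/5
  5 → 6: 5/17
  6 → 7: 12/18
  7 → 10: 12/14
  10 → 11: 12/17
  11 → 12: 12/18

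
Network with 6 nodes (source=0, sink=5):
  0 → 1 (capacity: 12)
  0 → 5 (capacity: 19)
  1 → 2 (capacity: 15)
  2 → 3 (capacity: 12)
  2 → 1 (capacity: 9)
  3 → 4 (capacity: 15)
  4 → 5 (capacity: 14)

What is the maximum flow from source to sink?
Maximum flow = 31

Max flow: 31

Flow assignment:
  0 → 1: 12/12
  0 → 5: 19/19
  1 → 2: 12/15
  2 → 3: 12/12
  3 → 4: 12/15
  4 → 5: 12/14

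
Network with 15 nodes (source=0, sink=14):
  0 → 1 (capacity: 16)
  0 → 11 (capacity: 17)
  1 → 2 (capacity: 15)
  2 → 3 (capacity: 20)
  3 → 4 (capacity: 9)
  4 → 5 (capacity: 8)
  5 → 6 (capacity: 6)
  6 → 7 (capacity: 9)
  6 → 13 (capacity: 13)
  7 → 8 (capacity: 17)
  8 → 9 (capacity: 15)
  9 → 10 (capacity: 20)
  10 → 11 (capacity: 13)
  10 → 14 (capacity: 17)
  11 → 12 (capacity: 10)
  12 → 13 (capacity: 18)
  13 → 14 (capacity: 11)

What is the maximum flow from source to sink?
Maximum flow = 16

Max flow: 16

Flow assignment:
  0 → 1: 6/16
  0 → 11: 10/17
  1 → 2: 6/15
  2 → 3: 6/20
  3 → 4: 6/9
  4 → 5: 6/8
  5 → 6: 6/6
  6 → 7: 5/9
  6 → 13: 1/13
  7 → 8: 5/17
  8 → 9: 5/15
  9 → 10: 5/20
  10 → 14: 5/17
  11 → 12: 10/10
  12 → 13: 10/18
  13 → 14: 11/11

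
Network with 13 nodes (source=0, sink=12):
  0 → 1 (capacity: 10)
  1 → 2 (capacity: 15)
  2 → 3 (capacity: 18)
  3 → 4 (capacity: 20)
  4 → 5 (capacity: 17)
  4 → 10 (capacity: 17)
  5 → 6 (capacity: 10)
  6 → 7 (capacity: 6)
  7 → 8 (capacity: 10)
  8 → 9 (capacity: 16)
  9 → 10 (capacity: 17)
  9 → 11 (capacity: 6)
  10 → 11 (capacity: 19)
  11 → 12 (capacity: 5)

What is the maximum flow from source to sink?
Maximum flow = 5

Max flow: 5

Flow assignment:
  0 → 1: 5/10
  1 → 2: 5/15
  2 → 3: 5/18
  3 → 4: 5/20
  4 → 10: 5/17
  10 → 11: 5/19
  11 → 12: 5/5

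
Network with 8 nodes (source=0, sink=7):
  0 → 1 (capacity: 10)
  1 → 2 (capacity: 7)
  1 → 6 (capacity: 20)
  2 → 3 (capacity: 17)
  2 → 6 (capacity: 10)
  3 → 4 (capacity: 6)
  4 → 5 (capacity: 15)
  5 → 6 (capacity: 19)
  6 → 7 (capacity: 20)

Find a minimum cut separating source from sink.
Min cut value = 10, edges: (0,1)

Min cut value: 10
Partition: S = [0], T = [1, 2, 3, 4, 5, 6, 7]
Cut edges: (0,1)

By max-flow min-cut theorem, max flow = min cut = 10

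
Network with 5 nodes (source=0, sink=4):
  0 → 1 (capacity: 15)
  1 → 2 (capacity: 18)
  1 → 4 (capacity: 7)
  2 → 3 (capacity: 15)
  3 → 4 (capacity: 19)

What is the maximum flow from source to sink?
Maximum flow = 15

Max flow: 15

Flow assignment:
  0 → 1: 15/15
  1 → 2: 8/18
  1 → 4: 7/7
  2 → 3: 8/15
  3 → 4: 8/19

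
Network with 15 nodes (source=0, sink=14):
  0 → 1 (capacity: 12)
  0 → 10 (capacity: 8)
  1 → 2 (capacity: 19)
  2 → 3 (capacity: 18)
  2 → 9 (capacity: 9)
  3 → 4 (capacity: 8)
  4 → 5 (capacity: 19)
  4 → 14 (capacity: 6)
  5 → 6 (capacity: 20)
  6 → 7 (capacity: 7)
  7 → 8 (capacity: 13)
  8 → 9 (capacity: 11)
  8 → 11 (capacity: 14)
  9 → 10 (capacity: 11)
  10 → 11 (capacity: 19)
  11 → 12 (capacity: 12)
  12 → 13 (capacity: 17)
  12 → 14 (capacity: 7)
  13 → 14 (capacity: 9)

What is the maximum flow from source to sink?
Maximum flow = 18

Max flow: 18

Flow assignment:
  0 → 1: 12/12
  0 → 10: 6/8
  1 → 2: 12/19
  2 → 3: 6/18
  2 → 9: 6/9
  3 → 4: 6/8
  4 → 14: 6/6
  9 → 10: 6/11
  10 → 11: 12/19
  11 → 12: 12/12
  12 → 13: 5/17
  12 → 14: 7/7
  13 → 14: 5/9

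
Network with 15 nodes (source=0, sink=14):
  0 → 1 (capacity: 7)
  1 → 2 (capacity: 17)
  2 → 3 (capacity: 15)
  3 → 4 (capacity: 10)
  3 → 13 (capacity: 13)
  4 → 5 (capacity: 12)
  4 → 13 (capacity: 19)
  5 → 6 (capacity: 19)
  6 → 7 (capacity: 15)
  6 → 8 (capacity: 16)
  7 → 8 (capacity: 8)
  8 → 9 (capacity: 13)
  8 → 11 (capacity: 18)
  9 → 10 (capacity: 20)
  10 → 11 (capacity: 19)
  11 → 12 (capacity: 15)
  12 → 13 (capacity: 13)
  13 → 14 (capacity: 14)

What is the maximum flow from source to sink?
Maximum flow = 7

Max flow: 7

Flow assignment:
  0 → 1: 7/7
  1 → 2: 7/17
  2 → 3: 7/15
  3 → 13: 7/13
  13 → 14: 7/14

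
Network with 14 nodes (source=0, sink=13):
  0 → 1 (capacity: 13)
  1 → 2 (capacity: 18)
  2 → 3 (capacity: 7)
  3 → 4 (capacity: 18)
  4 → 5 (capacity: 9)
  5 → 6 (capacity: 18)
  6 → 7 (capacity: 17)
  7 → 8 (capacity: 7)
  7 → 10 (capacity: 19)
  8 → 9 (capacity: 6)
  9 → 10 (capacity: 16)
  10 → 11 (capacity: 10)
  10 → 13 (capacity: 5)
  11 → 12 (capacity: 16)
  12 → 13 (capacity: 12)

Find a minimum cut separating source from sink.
Min cut value = 7, edges: (2,3)

Min cut value: 7
Partition: S = [0, 1, 2], T = [3, 4, 5, 6, 7, 8, 9, 10, 11, 12, 13]
Cut edges: (2,3)

By max-flow min-cut theorem, max flow = min cut = 7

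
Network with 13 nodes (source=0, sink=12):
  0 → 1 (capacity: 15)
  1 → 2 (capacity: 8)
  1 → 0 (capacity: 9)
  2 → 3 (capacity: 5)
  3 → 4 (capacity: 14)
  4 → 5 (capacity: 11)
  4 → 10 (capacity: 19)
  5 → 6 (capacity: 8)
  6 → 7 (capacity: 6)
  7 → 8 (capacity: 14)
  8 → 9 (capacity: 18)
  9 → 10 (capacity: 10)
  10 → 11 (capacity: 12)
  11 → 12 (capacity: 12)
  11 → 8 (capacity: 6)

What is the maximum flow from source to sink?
Maximum flow = 5

Max flow: 5

Flow assignment:
  0 → 1: 5/15
  1 → 2: 5/8
  2 → 3: 5/5
  3 → 4: 5/14
  4 → 10: 5/19
  10 → 11: 5/12
  11 → 12: 5/12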